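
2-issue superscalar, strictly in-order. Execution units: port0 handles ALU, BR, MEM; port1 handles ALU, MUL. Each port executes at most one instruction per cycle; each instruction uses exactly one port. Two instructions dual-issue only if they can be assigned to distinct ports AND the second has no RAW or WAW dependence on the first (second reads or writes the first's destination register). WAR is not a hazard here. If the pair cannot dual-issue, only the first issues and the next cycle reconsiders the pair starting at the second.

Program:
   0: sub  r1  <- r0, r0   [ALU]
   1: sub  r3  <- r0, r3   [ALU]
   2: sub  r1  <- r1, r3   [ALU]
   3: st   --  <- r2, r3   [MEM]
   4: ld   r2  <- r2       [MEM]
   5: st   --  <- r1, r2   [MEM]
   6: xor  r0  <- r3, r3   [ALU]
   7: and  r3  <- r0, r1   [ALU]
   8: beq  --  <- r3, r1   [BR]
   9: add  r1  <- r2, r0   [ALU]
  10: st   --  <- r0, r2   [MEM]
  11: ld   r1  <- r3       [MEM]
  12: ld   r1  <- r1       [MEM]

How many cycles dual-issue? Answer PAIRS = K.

PAIRS = 4

c0: i0,i1 sub.ALU+sub.ALU  pair
c1: i2,i3 sub.ALU+st.MEM  pair
c2: i4 ld.MEM  no-port MEM/MEM
c3: i5,i6 st.MEM+xor.ALU  pair
c4: i7 and.ALU  RAW r3
c5: i8,i9 beq.BR+add.ALU  pair
c6: i10 st.MEM  no-port MEM/MEM
c7: i11 ld.MEM  no-port MEM/MEM
c8: i12 ld.MEM  tail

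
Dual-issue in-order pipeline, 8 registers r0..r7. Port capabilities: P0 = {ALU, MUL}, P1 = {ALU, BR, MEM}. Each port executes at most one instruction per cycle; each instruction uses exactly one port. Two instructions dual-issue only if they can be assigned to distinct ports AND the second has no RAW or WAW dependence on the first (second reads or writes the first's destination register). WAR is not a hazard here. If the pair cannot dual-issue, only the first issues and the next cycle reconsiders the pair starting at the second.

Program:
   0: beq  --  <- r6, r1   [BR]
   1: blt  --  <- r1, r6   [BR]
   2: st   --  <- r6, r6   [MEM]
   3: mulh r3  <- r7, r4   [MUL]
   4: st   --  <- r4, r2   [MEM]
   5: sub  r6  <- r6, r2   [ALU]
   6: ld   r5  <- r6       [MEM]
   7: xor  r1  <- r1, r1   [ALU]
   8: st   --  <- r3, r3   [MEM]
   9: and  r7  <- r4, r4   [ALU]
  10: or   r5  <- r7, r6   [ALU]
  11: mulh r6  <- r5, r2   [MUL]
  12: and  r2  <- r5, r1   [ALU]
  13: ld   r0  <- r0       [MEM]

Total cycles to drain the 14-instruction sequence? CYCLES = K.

CYCLES = 9

0. beq.BR @i0  | no-port BR/BR
1. blt.BR @i1  | no-port BR/MEM
2. st.MEM mulh.MUL @i2,i3  | dual
3. st.MEM sub.ALU @i4,i5  | dual
4. ld.MEM xor.ALU @i6,i7  | dual
5. st.MEM and.ALU @i8,i9  | dual
6. or.ALU @i10  | RAW r5
7. mulh.MUL and.ALU @i11,i12  | dual
8. ld.MEM @i13  | tail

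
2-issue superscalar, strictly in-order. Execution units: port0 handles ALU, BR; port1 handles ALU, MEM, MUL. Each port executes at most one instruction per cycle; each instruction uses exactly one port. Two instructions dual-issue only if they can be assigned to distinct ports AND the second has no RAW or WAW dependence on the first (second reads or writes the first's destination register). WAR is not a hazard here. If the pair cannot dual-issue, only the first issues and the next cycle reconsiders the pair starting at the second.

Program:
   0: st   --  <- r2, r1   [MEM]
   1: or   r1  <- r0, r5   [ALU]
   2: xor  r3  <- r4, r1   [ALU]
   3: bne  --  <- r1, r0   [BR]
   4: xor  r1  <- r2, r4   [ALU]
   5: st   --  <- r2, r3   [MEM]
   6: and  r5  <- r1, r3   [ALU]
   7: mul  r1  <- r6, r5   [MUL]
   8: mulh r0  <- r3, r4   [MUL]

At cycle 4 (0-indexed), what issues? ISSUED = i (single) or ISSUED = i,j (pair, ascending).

  cy0 -> i0+i1 (st;or) pair
  cy1 -> i2+i3 (xor;bne) pair
  cy2 -> i4+i5 (xor;st) pair
  cy3 -> i6 (and) RAW r5
  cy4 -> i7 (mul) no-port MUL/MUL
  cy5 -> i8 (mulh) tail

ISSUED = 7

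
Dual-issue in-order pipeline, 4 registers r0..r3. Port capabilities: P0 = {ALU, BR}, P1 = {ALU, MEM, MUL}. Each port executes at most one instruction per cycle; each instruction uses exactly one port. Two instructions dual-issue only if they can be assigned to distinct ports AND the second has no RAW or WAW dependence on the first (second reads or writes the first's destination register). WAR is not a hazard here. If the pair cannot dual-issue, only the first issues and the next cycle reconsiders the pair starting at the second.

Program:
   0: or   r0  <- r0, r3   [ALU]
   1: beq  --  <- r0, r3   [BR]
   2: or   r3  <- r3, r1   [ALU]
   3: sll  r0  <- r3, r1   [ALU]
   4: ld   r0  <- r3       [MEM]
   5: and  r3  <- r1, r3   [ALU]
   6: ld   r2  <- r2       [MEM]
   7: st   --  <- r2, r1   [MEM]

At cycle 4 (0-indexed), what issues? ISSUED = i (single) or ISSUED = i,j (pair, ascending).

#0 head=0: or i0 RAW r0
#1 head=1: beq/or i1+i2 2-wide
#2 head=3: sll i3 WAW r0
#3 head=4: ld/and i4+i5 2-wide
#4 head=6: ld i6 no-port MEM/MEM
#5 head=7: st i7 tail

ISSUED = 6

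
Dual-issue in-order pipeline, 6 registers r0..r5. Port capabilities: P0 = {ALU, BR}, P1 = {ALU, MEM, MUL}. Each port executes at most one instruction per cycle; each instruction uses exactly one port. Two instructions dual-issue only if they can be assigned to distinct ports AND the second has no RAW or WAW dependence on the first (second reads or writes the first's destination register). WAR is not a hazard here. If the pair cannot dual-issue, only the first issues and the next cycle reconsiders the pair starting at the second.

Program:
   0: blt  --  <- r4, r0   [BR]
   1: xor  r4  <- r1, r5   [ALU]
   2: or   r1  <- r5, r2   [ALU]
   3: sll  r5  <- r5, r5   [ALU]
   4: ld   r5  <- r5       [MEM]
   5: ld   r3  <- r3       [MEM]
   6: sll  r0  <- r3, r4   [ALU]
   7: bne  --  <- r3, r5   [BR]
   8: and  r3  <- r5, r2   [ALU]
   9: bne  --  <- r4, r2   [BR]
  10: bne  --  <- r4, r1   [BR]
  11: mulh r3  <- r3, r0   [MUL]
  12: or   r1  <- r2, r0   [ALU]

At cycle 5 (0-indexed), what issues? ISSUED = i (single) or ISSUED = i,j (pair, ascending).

#0 head=0: blt.BR/xor.ALU i0+i1 pair
#1 head=2: or.ALU/sll.ALU i2+i3 pair
#2 head=4: ld.MEM i4 no-port MEM/MEM
#3 head=5: ld.MEM i5 RAW r3
#4 head=6: sll.ALU/bne.BR i6+i7 pair
#5 head=8: and.ALU/bne.BR i8+i9 pair
#6 head=10: bne.BR/mulh.MUL i10+i11 pair
#7 head=12: or.ALU i12 tail

ISSUED = 8,9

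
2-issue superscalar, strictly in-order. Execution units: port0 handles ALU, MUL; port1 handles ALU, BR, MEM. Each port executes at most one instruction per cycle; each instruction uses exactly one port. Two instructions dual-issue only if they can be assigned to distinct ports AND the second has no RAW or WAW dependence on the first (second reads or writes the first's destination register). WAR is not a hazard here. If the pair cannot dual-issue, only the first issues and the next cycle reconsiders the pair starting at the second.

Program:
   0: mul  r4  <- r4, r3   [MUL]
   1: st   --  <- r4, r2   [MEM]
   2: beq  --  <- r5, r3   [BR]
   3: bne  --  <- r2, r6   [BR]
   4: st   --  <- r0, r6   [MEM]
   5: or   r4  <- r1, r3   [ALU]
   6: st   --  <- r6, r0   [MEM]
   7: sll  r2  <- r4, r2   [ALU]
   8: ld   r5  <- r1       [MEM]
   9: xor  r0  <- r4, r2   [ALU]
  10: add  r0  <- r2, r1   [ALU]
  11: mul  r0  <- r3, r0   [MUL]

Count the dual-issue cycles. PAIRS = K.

PAIRS = 3

#0 head=0: mul i0 RAW r4
#1 head=1: st i1 no-port MEM/BR
#2 head=2: beq i2 no-port BR/BR
#3 head=3: bne i3 no-port BR/MEM
#4 head=4: st/or i4/i5 pair
#5 head=6: st/sll i6/i7 pair
#6 head=8: ld/xor i8/i9 pair
#7 head=10: add i10 RAW+WAW r0
#8 head=11: mul i11 tail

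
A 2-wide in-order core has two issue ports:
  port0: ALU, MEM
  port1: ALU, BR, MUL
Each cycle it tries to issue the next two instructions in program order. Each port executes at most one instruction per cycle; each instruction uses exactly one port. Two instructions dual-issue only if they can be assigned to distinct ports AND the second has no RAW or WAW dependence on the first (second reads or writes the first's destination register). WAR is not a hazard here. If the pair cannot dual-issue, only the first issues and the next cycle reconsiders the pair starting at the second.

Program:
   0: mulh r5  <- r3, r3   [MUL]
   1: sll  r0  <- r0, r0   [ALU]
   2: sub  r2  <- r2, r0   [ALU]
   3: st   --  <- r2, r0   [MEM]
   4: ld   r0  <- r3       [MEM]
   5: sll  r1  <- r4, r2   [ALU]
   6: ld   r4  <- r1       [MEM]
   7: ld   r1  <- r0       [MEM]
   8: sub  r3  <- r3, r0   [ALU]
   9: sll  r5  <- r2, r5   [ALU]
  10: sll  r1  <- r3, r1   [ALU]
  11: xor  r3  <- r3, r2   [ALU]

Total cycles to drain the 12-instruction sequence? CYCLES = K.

[0] i0&i1  mulh;sll  -- 2-wide
[1] i2  sub  -- RAW r2
[2] i3  st  -- no-port MEM/MEM
[3] i4&i5  ld;sll  -- 2-wide
[4] i6  ld  -- no-port MEM/MEM
[5] i7&i8  ld;sub  -- 2-wide
[6] i9&i10  sll;sll  -- 2-wide
[7] i11  xor  -- tail

CYCLES = 8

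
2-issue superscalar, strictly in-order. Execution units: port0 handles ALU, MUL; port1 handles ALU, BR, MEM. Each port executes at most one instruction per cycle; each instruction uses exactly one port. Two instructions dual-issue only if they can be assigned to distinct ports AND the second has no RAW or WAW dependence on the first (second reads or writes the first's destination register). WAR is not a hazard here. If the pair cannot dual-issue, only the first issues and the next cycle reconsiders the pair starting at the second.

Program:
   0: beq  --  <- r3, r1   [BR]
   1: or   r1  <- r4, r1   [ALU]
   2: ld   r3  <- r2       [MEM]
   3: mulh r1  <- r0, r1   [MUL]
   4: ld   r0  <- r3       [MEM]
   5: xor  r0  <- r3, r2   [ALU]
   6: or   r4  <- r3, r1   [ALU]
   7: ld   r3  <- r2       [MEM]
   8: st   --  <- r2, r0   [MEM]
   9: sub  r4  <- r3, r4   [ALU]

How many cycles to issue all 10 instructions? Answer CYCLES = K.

#0 head=0: beq.BR;or.ALU i0/i1 pair
#1 head=2: ld.MEM;mulh.MUL i2/i3 pair
#2 head=4: ld.MEM i4 WAW r0
#3 head=5: xor.ALU;or.ALU i5/i6 pair
#4 head=7: ld.MEM i7 no-port MEM/MEM
#5 head=8: st.MEM;sub.ALU i8/i9 pair

CYCLES = 6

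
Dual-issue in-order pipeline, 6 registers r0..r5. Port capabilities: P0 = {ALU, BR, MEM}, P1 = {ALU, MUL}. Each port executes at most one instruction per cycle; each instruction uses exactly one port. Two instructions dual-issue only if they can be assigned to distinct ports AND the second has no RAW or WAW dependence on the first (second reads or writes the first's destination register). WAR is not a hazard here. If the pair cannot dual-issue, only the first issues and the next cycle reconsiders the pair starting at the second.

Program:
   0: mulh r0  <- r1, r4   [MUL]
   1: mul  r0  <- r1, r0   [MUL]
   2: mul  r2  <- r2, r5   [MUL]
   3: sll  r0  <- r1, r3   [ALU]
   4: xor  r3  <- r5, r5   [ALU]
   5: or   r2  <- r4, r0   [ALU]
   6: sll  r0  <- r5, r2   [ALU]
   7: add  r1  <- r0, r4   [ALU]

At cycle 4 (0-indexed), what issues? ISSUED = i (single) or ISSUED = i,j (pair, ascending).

  cy0 -> i0 (mulh.MUL) no-port MUL/MUL
  cy1 -> i1 (mul.MUL) no-port MUL/MUL
  cy2 -> i2&i3 (mul.MUL;sll.ALU) dual
  cy3 -> i4&i5 (xor.ALU;or.ALU) dual
  cy4 -> i6 (sll.ALU) RAW r0
  cy5 -> i7 (add.ALU) tail

ISSUED = 6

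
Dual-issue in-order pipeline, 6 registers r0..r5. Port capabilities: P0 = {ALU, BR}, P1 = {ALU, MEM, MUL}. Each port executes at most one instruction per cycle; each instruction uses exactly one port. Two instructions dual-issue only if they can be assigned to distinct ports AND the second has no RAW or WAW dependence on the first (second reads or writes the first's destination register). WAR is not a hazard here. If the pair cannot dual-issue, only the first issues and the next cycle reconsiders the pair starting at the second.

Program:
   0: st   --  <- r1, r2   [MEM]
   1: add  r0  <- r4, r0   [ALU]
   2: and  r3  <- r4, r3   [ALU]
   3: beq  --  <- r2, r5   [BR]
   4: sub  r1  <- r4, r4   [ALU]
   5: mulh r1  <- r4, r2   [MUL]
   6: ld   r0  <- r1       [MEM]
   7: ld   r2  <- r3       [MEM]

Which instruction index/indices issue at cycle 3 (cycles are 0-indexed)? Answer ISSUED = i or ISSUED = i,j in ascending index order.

  cy0 -> i0+i1 (st/add) 2-wide
  cy1 -> i2+i3 (and/beq) 2-wide
  cy2 -> i4 (sub) WAW r1
  cy3 -> i5 (mulh) no-port MUL/MEM
  cy4 -> i6 (ld) no-port MEM/MEM
  cy5 -> i7 (ld) tail

ISSUED = 5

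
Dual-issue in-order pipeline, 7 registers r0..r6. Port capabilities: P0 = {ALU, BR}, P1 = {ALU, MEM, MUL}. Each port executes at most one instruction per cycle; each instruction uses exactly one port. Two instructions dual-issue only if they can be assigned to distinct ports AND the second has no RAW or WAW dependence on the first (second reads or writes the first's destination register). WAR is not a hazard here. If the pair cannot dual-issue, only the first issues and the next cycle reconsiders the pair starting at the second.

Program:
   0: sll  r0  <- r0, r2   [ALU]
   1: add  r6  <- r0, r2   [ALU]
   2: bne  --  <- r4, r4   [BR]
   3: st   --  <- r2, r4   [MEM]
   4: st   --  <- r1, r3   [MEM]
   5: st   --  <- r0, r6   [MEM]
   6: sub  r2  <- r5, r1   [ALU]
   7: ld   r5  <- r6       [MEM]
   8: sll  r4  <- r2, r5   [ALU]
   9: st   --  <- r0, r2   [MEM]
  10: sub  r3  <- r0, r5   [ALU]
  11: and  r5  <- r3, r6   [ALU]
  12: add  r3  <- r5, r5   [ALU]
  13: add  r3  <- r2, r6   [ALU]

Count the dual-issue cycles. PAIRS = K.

PAIRS = 3

[0] i0  sll.ALU  -- RAW r0
[1] i1,i2  add.ALU+bne.BR  -- 2-wide
[2] i3  st.MEM  -- no-port MEM/MEM
[3] i4  st.MEM  -- no-port MEM/MEM
[4] i5,i6  st.MEM+sub.ALU  -- 2-wide
[5] i7  ld.MEM  -- RAW r5
[6] i8,i9  sll.ALU+st.MEM  -- 2-wide
[7] i10  sub.ALU  -- RAW r3
[8] i11  and.ALU  -- RAW r5
[9] i12  add.ALU  -- WAW r3
[10] i13  add.ALU  -- tail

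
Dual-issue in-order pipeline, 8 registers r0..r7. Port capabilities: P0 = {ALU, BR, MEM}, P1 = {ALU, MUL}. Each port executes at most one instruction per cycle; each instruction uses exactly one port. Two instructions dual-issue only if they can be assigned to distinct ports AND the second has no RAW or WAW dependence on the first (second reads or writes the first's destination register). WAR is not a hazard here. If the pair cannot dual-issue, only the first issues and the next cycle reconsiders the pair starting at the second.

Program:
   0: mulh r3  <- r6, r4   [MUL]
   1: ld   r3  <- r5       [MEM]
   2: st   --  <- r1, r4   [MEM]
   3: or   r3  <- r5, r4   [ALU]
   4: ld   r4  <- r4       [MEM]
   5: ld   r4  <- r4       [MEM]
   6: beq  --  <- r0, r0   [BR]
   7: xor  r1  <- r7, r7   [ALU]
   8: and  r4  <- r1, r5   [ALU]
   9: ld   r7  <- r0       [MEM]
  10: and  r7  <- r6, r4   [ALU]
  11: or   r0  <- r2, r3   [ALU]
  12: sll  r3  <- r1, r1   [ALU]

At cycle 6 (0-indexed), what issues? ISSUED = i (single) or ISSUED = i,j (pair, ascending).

#0 head=0: mulh.MUL i0 WAW r3
#1 head=1: ld.MEM i1 no-port MEM/MEM
#2 head=2: st.MEM;or.ALU i2,i3 2-wide
#3 head=4: ld.MEM i4 no-port MEM/MEM
#4 head=5: ld.MEM i5 no-port MEM/BR
#5 head=6: beq.BR;xor.ALU i6,i7 2-wide
#6 head=8: and.ALU;ld.MEM i8,i9 2-wide
#7 head=10: and.ALU;or.ALU i10,i11 2-wide
#8 head=12: sll.ALU i12 tail

ISSUED = 8,9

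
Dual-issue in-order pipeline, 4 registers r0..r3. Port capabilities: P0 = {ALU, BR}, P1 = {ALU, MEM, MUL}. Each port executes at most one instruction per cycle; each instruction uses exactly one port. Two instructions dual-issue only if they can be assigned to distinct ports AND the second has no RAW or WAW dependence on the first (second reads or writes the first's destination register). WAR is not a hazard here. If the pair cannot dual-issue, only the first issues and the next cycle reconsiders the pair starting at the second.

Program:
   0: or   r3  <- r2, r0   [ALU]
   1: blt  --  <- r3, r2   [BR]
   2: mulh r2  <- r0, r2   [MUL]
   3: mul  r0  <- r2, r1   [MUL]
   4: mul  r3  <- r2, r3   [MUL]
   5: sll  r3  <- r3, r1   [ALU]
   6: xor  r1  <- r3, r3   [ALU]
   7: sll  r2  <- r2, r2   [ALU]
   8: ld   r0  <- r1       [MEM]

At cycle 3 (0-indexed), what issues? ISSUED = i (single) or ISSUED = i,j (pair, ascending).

t=0 i0:or ; RAW r3
t=1 i1,i2:blt;mulh ; pair
t=2 i3:mul ; no-port MUL/MUL
t=3 i4:mul ; RAW+WAW r3
t=4 i5:sll ; RAW r3
t=5 i6,i7:xor;sll ; pair
t=6 i8:ld ; tail

ISSUED = 4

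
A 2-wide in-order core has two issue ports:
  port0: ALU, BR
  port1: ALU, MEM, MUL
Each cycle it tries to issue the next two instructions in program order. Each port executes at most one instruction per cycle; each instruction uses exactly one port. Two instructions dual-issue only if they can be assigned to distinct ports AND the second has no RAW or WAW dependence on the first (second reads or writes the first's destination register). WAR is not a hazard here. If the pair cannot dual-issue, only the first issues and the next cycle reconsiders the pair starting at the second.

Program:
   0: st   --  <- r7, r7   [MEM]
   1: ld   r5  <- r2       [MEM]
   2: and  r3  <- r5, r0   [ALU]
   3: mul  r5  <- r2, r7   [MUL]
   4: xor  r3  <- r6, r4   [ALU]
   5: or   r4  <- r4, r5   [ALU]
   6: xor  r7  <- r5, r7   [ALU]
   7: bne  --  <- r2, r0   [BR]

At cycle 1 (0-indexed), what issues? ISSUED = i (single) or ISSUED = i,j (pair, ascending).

0. st @i0  | no-port MEM/MEM
1. ld @i1  | RAW r5
2. and;mul @i2,i3  | 2-wide
3. xor;or @i4,i5  | 2-wide
4. xor;bne @i6,i7  | 2-wide

ISSUED = 1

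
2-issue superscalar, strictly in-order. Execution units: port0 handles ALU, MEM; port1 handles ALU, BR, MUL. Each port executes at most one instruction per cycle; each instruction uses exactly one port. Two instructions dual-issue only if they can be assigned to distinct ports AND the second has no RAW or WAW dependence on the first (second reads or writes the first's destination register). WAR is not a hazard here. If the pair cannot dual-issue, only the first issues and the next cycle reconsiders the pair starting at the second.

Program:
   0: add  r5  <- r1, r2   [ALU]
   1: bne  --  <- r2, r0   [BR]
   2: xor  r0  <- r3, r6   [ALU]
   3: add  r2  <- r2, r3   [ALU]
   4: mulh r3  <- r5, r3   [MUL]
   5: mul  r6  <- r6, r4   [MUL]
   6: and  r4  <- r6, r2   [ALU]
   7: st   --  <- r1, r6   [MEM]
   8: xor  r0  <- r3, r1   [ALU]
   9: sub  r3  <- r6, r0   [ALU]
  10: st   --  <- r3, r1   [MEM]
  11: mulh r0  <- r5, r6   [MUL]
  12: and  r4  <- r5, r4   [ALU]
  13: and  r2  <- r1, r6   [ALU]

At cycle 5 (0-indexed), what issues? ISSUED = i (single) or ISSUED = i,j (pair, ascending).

  cy0 -> i0+i1 (add.ALU;bne.BR) dual
  cy1 -> i2+i3 (xor.ALU;add.ALU) dual
  cy2 -> i4 (mulh.MUL) no-port MUL/MUL
  cy3 -> i5 (mul.MUL) RAW r6
  cy4 -> i6+i7 (and.ALU;st.MEM) dual
  cy5 -> i8 (xor.ALU) RAW r0
  cy6 -> i9 (sub.ALU) RAW r3
  cy7 -> i10+i11 (st.MEM;mulh.MUL) dual
  cy8 -> i12+i13 (and.ALU;and.ALU) dual

ISSUED = 8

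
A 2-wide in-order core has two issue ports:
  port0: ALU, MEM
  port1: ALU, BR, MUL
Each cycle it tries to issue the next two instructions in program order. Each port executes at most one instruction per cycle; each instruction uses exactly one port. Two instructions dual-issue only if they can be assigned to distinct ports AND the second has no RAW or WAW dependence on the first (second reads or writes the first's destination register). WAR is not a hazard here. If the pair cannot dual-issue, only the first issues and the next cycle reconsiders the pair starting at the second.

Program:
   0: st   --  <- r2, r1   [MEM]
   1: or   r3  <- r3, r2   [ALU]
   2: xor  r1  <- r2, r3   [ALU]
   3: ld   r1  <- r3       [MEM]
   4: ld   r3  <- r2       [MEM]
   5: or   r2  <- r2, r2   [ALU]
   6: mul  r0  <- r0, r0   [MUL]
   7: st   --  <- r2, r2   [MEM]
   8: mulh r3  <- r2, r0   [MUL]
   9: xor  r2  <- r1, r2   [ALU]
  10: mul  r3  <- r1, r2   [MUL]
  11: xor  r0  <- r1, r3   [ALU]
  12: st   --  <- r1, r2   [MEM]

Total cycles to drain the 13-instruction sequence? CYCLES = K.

CYCLES = 8

0. st;or @i0&i1  | 2-wide
1. xor @i2  | WAW r1
2. ld @i3  | no-port MEM/MEM
3. ld;or @i4&i5  | 2-wide
4. mul;st @i6&i7  | 2-wide
5. mulh;xor @i8&i9  | 2-wide
6. mul @i10  | RAW r3
7. xor;st @i11&i12  | 2-wide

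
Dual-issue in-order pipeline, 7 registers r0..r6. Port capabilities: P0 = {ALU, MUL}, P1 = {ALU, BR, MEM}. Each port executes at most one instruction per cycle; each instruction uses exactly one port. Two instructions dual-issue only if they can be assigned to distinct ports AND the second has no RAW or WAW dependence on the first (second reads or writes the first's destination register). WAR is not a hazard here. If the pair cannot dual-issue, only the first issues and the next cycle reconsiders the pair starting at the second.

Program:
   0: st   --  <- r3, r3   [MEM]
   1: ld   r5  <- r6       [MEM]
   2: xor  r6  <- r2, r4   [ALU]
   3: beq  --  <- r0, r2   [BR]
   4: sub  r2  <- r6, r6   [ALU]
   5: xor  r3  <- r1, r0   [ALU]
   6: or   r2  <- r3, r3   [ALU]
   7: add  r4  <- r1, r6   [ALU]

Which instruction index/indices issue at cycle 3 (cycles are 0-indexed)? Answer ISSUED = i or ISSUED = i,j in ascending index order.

c0: i0 st.MEM  no-port MEM/MEM
c1: i1/i2 ld.MEM;xor.ALU  dual
c2: i3/i4 beq.BR;sub.ALU  dual
c3: i5 xor.ALU  RAW r3
c4: i6/i7 or.ALU;add.ALU  dual

ISSUED = 5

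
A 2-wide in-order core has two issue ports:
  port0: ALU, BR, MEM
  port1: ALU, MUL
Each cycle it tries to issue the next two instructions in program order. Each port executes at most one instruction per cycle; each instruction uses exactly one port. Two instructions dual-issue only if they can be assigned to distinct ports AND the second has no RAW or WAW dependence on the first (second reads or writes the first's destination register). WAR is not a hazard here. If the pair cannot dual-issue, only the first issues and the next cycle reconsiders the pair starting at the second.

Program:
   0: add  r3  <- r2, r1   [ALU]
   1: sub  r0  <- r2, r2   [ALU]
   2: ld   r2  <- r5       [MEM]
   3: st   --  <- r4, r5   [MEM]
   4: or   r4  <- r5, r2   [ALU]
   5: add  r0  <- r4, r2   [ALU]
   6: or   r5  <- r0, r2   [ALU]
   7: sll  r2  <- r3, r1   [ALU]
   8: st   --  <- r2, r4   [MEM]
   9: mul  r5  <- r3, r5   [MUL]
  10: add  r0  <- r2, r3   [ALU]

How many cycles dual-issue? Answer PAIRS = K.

[0] i0+i1  add+sub  -- 2-wide
[1] i2  ld  -- no-port MEM/MEM
[2] i3+i4  st+or  -- 2-wide
[3] i5  add  -- RAW r0
[4] i6+i7  or+sll  -- 2-wide
[5] i8+i9  st+mul  -- 2-wide
[6] i10  add  -- tail

PAIRS = 4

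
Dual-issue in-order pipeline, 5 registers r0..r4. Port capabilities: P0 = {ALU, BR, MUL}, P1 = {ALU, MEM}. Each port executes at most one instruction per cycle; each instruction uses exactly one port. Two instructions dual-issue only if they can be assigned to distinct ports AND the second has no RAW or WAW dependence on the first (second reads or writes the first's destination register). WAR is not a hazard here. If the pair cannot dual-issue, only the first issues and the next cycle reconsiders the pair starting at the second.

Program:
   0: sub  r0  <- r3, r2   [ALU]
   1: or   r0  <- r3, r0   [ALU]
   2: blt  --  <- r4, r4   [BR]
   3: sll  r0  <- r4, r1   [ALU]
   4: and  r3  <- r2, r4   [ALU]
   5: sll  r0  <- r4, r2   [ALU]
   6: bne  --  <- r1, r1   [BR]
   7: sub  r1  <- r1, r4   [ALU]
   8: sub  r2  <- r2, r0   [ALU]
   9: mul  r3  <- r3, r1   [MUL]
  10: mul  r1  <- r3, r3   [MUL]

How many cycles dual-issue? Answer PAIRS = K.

t=0 i0:sub.ALU ; RAW+WAW r0
t=1 i1&i2:or.ALU;blt.BR ; pair
t=2 i3&i4:sll.ALU;and.ALU ; pair
t=3 i5&i6:sll.ALU;bne.BR ; pair
t=4 i7&i8:sub.ALU;sub.ALU ; pair
t=5 i9:mul.MUL ; no-port MUL/MUL
t=6 i10:mul.MUL ; tail

PAIRS = 4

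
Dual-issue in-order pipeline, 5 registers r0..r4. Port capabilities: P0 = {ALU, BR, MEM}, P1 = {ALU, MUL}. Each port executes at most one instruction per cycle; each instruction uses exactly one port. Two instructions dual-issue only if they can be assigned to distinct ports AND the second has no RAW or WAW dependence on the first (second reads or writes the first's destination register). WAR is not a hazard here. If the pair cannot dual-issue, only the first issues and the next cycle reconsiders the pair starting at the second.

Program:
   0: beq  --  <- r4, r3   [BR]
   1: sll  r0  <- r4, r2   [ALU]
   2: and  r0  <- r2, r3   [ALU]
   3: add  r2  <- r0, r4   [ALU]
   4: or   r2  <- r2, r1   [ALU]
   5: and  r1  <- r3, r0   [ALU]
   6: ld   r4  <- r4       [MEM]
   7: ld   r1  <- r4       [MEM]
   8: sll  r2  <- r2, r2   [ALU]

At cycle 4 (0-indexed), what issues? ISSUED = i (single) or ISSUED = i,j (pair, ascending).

ISSUED = 6

0. beq sll @i0/i1  | dual
1. and @i2  | RAW r0
2. add @i3  | RAW+WAW r2
3. or and @i4/i5  | dual
4. ld @i6  | no-port MEM/MEM
5. ld sll @i7/i8  | dual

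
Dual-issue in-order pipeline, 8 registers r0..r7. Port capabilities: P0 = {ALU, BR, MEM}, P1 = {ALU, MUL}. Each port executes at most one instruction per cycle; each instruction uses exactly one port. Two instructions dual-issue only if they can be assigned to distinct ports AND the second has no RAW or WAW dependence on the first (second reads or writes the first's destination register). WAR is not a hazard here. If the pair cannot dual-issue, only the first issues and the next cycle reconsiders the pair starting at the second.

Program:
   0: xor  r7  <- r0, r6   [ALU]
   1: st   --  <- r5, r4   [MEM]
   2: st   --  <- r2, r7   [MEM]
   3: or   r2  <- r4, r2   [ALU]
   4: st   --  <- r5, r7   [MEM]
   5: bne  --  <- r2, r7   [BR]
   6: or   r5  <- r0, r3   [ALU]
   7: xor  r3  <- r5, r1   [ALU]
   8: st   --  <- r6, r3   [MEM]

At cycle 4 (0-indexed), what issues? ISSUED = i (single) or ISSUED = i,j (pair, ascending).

0. xor+st @i0/i1  | 2-wide
1. st+or @i2/i3  | 2-wide
2. st @i4  | no-port MEM/BR
3. bne+or @i5/i6  | 2-wide
4. xor @i7  | RAW r3
5. st @i8  | tail

ISSUED = 7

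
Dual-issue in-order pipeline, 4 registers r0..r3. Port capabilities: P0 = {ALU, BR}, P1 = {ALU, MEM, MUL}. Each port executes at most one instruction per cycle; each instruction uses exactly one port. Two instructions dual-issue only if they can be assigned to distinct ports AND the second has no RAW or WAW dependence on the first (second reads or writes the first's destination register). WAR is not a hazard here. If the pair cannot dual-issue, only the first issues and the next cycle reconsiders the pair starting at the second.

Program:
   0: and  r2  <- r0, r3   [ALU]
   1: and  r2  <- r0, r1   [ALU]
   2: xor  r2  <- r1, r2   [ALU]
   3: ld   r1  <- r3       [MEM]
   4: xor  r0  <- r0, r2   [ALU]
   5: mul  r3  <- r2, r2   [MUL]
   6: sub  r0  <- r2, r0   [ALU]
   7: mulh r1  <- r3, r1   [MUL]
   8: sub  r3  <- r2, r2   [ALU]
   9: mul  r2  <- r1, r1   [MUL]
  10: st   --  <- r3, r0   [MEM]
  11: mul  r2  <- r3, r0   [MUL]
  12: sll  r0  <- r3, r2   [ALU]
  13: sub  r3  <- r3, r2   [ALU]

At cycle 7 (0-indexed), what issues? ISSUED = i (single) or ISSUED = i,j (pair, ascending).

ISSUED = 11

[0] i0  and.ALU  -- WAW r2
[1] i1  and.ALU  -- RAW+WAW r2
[2] i2,i3  xor.ALU ld.MEM  -- pair
[3] i4,i5  xor.ALU mul.MUL  -- pair
[4] i6,i7  sub.ALU mulh.MUL  -- pair
[5] i8,i9  sub.ALU mul.MUL  -- pair
[6] i10  st.MEM  -- no-port MEM/MUL
[7] i11  mul.MUL  -- RAW r2
[8] i12,i13  sll.ALU sub.ALU  -- pair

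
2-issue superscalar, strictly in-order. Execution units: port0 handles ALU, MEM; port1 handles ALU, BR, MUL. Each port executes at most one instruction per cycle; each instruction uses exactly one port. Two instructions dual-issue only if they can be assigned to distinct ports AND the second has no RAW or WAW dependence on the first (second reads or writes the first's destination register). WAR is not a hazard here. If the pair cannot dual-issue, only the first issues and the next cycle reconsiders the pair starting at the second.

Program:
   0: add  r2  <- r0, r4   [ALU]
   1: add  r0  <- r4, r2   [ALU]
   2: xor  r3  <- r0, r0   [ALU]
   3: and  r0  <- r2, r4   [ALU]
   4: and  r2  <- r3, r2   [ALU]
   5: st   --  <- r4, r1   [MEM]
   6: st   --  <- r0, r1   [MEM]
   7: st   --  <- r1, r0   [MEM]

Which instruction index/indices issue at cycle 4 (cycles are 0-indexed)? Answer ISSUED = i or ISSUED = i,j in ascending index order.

ISSUED = 6

#0 head=0: add.ALU i0 RAW r2
#1 head=1: add.ALU i1 RAW r0
#2 head=2: xor.ALU+and.ALU i2+i3 dual
#3 head=4: and.ALU+st.MEM i4+i5 dual
#4 head=6: st.MEM i6 no-port MEM/MEM
#5 head=7: st.MEM i7 tail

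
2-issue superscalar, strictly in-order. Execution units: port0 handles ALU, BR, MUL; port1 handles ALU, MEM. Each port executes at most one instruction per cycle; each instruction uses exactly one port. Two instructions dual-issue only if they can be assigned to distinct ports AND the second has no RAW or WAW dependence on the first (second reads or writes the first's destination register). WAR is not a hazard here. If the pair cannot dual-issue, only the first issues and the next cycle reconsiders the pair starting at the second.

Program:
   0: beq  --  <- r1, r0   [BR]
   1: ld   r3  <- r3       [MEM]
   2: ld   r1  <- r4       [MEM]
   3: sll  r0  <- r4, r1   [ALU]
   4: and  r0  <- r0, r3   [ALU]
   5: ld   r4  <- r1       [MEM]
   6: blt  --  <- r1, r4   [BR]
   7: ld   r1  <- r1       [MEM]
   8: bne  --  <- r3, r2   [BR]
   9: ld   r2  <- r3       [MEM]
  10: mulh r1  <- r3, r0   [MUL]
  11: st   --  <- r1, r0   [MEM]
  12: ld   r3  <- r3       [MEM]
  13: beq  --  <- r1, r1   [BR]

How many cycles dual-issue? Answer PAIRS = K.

  cy0 -> i0+i1 (beq ld) pair
  cy1 -> i2 (ld) RAW r1
  cy2 -> i3 (sll) RAW+WAW r0
  cy3 -> i4+i5 (and ld) pair
  cy4 -> i6+i7 (blt ld) pair
  cy5 -> i8+i9 (bne ld) pair
  cy6 -> i10 (mulh) RAW r1
  cy7 -> i11 (st) no-port MEM/MEM
  cy8 -> i12+i13 (ld beq) pair

PAIRS = 5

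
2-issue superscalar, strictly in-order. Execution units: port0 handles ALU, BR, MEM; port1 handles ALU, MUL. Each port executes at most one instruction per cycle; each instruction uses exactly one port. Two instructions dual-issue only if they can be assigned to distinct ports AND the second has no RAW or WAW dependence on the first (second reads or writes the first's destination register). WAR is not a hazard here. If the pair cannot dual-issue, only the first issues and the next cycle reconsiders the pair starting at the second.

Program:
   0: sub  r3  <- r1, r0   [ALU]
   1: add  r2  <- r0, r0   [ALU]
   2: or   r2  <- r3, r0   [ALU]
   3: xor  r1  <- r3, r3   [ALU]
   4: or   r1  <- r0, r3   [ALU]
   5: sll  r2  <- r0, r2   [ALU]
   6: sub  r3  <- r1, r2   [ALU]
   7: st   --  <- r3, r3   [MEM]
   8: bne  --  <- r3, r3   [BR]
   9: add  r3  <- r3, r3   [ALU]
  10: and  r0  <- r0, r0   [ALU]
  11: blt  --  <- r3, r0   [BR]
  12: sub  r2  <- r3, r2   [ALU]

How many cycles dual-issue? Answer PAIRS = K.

PAIRS = 5

0. sub;add @i0&i1  | pair
1. or;xor @i2&i3  | pair
2. or;sll @i4&i5  | pair
3. sub @i6  | RAW r3
4. st @i7  | no-port MEM/BR
5. bne;add @i8&i9  | pair
6. and @i10  | RAW r0
7. blt;sub @i11&i12  | pair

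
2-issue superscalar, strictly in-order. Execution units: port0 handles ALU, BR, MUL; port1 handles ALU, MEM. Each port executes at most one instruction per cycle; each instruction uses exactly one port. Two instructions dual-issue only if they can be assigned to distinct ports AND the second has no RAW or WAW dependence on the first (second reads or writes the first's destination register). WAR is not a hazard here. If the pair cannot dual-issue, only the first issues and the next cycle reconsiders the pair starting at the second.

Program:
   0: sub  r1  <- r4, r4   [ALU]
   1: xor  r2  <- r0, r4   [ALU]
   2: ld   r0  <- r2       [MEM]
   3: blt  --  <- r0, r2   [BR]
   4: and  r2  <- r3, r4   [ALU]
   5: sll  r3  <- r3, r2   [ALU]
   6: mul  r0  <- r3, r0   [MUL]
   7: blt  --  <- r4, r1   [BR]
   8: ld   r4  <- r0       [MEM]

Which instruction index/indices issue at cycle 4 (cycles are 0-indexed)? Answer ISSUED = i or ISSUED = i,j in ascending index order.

ISSUED = 6

  cy0 -> i0,i1 (sub.ALU/xor.ALU) pair
  cy1 -> i2 (ld.MEM) RAW r0
  cy2 -> i3,i4 (blt.BR/and.ALU) pair
  cy3 -> i5 (sll.ALU) RAW r3
  cy4 -> i6 (mul.MUL) no-port MUL/BR
  cy5 -> i7,i8 (blt.BR/ld.MEM) pair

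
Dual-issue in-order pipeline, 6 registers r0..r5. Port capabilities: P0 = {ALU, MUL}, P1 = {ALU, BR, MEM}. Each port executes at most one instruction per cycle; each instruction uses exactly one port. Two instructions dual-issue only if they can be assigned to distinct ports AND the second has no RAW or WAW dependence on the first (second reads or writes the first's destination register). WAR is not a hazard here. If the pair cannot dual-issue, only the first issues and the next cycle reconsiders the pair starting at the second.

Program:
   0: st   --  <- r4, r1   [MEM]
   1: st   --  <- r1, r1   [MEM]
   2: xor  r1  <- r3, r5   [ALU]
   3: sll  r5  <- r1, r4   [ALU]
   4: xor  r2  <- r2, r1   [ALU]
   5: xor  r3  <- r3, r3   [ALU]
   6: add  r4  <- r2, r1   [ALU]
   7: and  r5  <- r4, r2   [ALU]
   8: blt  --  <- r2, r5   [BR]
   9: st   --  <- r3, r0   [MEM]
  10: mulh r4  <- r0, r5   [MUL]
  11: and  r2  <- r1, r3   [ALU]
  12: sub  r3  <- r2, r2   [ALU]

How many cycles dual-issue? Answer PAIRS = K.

PAIRS = 4

t=0 i0:st.MEM ; no-port MEM/MEM
t=1 i1/i2:st.MEM xor.ALU ; dual
t=2 i3/i4:sll.ALU xor.ALU ; dual
t=3 i5/i6:xor.ALU add.ALU ; dual
t=4 i7:and.ALU ; RAW r5
t=5 i8:blt.BR ; no-port BR/MEM
t=6 i9/i10:st.MEM mulh.MUL ; dual
t=7 i11:and.ALU ; RAW r2
t=8 i12:sub.ALU ; tail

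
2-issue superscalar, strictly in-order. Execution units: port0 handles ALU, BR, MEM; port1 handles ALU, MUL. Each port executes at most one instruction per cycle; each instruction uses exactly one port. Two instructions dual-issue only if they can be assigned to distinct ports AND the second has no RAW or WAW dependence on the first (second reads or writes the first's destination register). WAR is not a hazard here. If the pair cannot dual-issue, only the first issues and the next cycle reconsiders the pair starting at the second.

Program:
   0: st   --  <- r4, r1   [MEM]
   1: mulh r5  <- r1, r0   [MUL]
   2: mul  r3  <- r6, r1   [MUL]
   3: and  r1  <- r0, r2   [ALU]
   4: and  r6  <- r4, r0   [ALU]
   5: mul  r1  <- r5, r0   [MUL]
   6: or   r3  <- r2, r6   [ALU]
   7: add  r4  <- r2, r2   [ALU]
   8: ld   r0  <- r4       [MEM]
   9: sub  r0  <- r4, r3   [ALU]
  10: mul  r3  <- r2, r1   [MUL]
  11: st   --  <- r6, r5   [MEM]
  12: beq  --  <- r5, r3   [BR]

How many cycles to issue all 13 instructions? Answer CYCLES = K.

CYCLES = 8

[0] i0/i1  st.MEM/mulh.MUL  -- 2-wide
[1] i2/i3  mul.MUL/and.ALU  -- 2-wide
[2] i4/i5  and.ALU/mul.MUL  -- 2-wide
[3] i6/i7  or.ALU/add.ALU  -- 2-wide
[4] i8  ld.MEM  -- WAW r0
[5] i9/i10  sub.ALU/mul.MUL  -- 2-wide
[6] i11  st.MEM  -- no-port MEM/BR
[7] i12  beq.BR  -- tail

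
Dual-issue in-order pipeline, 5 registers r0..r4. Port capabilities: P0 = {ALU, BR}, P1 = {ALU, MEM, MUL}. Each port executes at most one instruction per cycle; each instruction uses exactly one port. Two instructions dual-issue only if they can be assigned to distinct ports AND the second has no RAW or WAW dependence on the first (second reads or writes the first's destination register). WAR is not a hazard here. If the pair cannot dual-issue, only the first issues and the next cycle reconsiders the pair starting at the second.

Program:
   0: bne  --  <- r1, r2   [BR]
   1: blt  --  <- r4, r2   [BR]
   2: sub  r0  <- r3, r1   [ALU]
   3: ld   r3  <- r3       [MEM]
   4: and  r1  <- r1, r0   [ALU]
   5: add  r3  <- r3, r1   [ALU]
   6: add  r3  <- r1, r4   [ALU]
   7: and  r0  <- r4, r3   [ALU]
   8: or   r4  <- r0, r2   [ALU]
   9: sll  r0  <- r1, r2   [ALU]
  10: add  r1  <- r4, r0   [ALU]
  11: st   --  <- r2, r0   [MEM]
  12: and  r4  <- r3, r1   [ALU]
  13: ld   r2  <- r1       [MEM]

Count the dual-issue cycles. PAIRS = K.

#0 head=0: bne i0 no-port BR/BR
#1 head=1: blt+sub i1,i2 dual
#2 head=3: ld+and i3,i4 dual
#3 head=5: add i5 WAW r3
#4 head=6: add i6 RAW r3
#5 head=7: and i7 RAW r0
#6 head=8: or+sll i8,i9 dual
#7 head=10: add+st i10,i11 dual
#8 head=12: and+ld i12,i13 dual

PAIRS = 5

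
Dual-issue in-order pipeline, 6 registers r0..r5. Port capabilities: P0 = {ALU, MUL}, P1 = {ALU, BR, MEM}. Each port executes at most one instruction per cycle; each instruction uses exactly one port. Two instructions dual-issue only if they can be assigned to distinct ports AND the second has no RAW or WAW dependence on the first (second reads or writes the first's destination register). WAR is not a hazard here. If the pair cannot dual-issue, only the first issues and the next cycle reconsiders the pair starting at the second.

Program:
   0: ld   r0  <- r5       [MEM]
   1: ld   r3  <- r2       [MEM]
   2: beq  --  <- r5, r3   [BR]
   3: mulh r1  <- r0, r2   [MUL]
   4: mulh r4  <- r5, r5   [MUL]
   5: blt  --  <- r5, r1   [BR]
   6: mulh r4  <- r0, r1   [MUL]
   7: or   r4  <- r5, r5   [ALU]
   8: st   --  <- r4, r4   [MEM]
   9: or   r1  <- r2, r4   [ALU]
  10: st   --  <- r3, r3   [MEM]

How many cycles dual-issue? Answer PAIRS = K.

  cy0 -> i0 (ld) no-port MEM/MEM
  cy1 -> i1 (ld) no-port MEM/BR
  cy2 -> i2,i3 (beq/mulh) pair
  cy3 -> i4,i5 (mulh/blt) pair
  cy4 -> i6 (mulh) WAW r4
  cy5 -> i7 (or) RAW r4
  cy6 -> i8,i9 (st/or) pair
  cy7 -> i10 (st) tail

PAIRS = 3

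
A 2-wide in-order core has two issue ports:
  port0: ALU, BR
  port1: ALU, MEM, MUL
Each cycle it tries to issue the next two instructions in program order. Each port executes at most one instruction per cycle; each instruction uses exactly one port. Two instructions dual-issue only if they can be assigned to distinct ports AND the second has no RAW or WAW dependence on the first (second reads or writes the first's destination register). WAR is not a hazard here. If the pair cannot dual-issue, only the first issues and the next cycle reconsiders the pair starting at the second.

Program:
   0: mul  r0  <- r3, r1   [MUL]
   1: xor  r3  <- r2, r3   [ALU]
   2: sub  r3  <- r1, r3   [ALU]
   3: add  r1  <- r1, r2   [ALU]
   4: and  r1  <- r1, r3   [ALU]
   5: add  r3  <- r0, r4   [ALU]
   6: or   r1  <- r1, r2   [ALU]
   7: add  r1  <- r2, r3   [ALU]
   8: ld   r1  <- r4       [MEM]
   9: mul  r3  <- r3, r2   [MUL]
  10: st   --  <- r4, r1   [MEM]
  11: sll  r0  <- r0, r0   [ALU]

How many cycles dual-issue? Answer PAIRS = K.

#0 head=0: mul.MUL/xor.ALU i0,i1 dual
#1 head=2: sub.ALU/add.ALU i2,i3 dual
#2 head=4: and.ALU/add.ALU i4,i5 dual
#3 head=6: or.ALU i6 WAW r1
#4 head=7: add.ALU i7 WAW r1
#5 head=8: ld.MEM i8 no-port MEM/MUL
#6 head=9: mul.MUL i9 no-port MUL/MEM
#7 head=10: st.MEM/sll.ALU i10,i11 dual

PAIRS = 4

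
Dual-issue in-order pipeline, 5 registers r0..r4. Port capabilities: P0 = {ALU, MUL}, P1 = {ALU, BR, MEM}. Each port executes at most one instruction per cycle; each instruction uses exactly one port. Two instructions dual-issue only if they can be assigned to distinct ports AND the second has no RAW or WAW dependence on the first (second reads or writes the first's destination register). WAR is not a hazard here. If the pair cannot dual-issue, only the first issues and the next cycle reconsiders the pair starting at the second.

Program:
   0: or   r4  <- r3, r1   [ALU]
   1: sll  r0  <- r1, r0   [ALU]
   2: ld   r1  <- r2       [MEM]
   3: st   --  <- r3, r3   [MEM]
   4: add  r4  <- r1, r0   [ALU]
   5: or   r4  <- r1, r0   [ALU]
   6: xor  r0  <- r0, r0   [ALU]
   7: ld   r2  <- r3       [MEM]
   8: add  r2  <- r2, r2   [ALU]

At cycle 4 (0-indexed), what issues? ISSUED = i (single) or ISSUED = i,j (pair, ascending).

0. or.ALU+sll.ALU @i0,i1  | dual
1. ld.MEM @i2  | no-port MEM/MEM
2. st.MEM+add.ALU @i3,i4  | dual
3. or.ALU+xor.ALU @i5,i6  | dual
4. ld.MEM @i7  | RAW+WAW r2
5. add.ALU @i8  | tail

ISSUED = 7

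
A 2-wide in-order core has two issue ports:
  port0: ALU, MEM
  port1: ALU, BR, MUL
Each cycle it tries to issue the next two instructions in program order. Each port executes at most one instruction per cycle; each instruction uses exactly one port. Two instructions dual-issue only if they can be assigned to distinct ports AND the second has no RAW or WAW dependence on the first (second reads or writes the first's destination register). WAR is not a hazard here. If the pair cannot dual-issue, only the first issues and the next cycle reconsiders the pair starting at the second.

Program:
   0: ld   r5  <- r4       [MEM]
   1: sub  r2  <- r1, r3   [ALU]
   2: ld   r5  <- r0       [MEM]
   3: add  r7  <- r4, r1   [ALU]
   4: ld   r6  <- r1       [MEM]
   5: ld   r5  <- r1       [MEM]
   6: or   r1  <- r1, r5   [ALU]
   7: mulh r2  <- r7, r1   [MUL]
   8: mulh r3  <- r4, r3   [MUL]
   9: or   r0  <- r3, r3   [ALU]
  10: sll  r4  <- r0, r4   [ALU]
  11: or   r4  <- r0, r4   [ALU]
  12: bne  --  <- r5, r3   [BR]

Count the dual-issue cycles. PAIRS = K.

PAIRS = 3

t=0 i0&i1:ld sub ; 2-wide
t=1 i2&i3:ld add ; 2-wide
t=2 i4:ld ; no-port MEM/MEM
t=3 i5:ld ; RAW r5
t=4 i6:or ; RAW r1
t=5 i7:mulh ; no-port MUL/MUL
t=6 i8:mulh ; RAW r3
t=7 i9:or ; RAW r0
t=8 i10:sll ; RAW+WAW r4
t=9 i11&i12:or bne ; 2-wide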